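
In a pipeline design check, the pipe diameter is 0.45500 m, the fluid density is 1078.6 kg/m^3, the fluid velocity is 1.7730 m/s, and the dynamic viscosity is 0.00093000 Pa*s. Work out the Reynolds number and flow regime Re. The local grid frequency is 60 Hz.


Step 1: Re = rho*vel*D/mu = 1078.6*1.773*0.455/0.00093 = 9.3562e+05
Step 2: Re = 9.3562e+05 > 4000, so flow is turbulent.
Re = 9.3562e+05 (turbulent)


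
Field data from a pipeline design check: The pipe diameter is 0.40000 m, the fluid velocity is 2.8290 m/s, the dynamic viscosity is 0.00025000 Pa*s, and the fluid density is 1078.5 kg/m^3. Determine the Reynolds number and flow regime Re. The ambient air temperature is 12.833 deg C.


Step 1: Re = rho*vel*D/mu = 1078.5*2.829*0.4/0.00025 = 4.8817e+06
Step 2: Re = 4.8817e+06 > 4000, so flow is turbulent.
Re = 4.8817e+06 (turbulent)


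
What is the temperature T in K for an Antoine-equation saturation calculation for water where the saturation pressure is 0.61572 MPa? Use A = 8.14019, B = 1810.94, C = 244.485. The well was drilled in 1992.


T = B / (A - log10(P_sat * 760 / 0.101325)) - C
T = 1810.94 / (8.14019 - log10(0.61572 * 760 / 0.101325)) - 244.485
T = 160.1302 deg C
Convert to K: 160.1302 + 273.15 = 433.28 K
T = 433.28 K


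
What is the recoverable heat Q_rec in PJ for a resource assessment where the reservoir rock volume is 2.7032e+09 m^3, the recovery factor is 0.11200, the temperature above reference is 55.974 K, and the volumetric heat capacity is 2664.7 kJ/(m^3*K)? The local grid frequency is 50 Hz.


Step 1: Q_s = Vr*rhoc*dT/1e12 = 2.7032e+09*2664.7*55.974/1e12 = 403.1929 PJ
Step 2: Q_rec = Q_s * RF = 403.1929 * 0.112 = 45.158 PJ
Q_rec = 45.158 PJ


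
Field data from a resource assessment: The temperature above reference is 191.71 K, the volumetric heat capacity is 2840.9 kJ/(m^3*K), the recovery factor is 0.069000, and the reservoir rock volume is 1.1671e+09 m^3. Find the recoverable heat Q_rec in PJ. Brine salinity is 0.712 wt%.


Step 1: Q_s = Vr*rhoc*dT/1e12 = 1.1671e+09*2840.9*191.71/1e12 = 635.6364 PJ
Step 2: Q_rec = Q_s * RF = 635.6364 * 0.069 = 43.859 PJ
Q_rec = 43.859 PJ


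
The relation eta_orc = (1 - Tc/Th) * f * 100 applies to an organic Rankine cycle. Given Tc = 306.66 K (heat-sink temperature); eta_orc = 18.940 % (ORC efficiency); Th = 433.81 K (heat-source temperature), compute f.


f = (eta_orc/100) / (1 - Tc/Th)
f = (18.940/100) / (1 - 306.66/433.81)
f = 0.64619


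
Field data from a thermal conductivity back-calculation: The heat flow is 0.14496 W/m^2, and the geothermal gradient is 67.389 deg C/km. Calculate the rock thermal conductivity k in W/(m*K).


k = q / (grad / 1000)
k = 0.14496 / (67.389 / 1000)
k = 2.1511 W/(m*K)


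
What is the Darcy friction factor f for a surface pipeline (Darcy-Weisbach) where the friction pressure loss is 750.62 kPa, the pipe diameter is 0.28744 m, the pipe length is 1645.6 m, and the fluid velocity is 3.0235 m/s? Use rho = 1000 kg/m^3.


f = dP*1000 / ((L/D)*(rho*vel^2/2))
f = 750.62*1000 / ((1645.6/0.28744)*(1000*3.0235^2/2))
f = 0.028685


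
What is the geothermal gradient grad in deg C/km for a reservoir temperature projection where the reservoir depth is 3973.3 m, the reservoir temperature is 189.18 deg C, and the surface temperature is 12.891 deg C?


grad = (T_res - T_surf) / d * 1000
grad = (189.18 - 12.891) / 3973.3 * 1000
grad = 44.368 deg C/km


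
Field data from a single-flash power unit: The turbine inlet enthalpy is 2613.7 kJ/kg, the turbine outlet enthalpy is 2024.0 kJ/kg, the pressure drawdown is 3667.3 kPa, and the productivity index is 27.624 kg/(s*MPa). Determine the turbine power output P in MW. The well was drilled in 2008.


Step 1: mdot = PI * dP / 1000 = 27.624 * 3667.3 / 1000 = 101.3055 kg/s
Step 2: P = mdot*(h_in - h_out)/1000 = 101.3055*(2613.7 - 2024.0)/1000 = 59.740 MW
P = 59.740 MW


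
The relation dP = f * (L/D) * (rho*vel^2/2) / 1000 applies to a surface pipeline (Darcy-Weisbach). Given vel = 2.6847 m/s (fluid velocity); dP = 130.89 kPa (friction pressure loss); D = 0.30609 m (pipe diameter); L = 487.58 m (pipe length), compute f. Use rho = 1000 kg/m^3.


f = dP*1000 / ((L/D)*(rho*vel^2/2))
f = 130.89*1000 / ((487.58/0.30609)*(1000*2.6847^2/2))
f = 0.022801


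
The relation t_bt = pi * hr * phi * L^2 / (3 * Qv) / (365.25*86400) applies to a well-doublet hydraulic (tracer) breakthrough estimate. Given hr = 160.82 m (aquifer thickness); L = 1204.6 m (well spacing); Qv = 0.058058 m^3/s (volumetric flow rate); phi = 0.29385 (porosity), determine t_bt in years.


t_bt = pi * hr * phi * L^2 / (3 * Qv) / (365.25*86400)
t_bt = pi * 160.82 * 0.29385 * 1204.6^2 / (3 * 0.058058) / (365.25*86400)
t_bt = 39.194 years


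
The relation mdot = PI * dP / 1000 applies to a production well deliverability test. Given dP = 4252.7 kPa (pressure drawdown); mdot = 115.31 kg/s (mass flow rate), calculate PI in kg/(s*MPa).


PI = mdot * 1000 / dP
PI = 115.31 * 1000 / 4252.7
PI = 27.115 kg/(s*MPa)


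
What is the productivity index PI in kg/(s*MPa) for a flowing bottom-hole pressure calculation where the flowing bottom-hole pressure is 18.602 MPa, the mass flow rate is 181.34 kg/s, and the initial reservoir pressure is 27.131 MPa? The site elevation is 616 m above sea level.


PI = mdot / (P_i - P_wf)
PI = 181.34 / (27.131 - 18.602)
PI = 21.262 kg/(s*MPa)


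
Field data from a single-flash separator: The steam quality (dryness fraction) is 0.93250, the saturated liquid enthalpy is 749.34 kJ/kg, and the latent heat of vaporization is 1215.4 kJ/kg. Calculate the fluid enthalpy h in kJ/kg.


h = hf + x * hfg
h = 749.34 + 0.93250 * 1215.4
h = 1882.7 kJ/kg


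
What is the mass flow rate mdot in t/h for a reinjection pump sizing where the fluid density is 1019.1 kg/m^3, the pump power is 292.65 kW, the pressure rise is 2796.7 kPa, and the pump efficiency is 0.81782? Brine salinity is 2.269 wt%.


mdot = P_pump * rho * eta / dP
mdot = 292.65 * 1019.1 * 0.81782 / 2796.7
mdot = 87.21219 kg/s
Convert: 87.21219 kg/s * 3.6 = 313.96 t/h
mdot = 313.96 t/h


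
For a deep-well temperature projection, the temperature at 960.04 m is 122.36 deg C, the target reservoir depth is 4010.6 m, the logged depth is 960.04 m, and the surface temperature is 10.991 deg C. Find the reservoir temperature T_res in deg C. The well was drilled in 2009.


Step 1: grad = (T_d1 - T_surf)/d1 * 1000 = (122.36 - 10.991)/960.04 * 1000 = 116.0045 deg C/km
Step 2: T_res = T_surf + grad*d2/1000 = 10.991 + 116.0045*4010.6/1000 = 476.24 deg C
T_res = 476.24 deg C


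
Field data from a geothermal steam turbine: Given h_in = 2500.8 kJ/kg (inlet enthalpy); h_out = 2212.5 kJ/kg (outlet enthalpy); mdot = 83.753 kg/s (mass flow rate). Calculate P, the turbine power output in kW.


P = mdot * (h_in - h_out) / 1000
P = 83.753 * (2500.8 - 2212.5) / 1000
P = 24.14599 MW
Convert: 24.14599 MW * 1000.0 = 24146 kW
P = 24146 kW


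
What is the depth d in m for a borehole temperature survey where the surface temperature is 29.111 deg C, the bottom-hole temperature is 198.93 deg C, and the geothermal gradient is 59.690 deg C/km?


d = (T_d - T_surf) / grad * 1000
d = (198.93 - 29.111) / 59.690 * 1000
d = 2845.0 m


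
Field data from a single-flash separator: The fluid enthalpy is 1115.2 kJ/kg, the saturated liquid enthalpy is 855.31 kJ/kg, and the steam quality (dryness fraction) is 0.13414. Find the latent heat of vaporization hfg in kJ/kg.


hfg = (h - hf) / x
hfg = (1115.2 - 855.31) / 0.13414
hfg = 1937.5 kJ/kg


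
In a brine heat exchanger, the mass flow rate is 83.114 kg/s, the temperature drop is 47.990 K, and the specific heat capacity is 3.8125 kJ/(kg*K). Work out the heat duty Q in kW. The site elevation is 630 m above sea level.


Q = mdot * cp * dT / 1000
Q = 83.114 * 3.8125 * 47.990 / 1000
Q = 15.20669 MW
Convert: 15.20669 MW * 1000.0 = 15207 kW
Q = 15207 kW


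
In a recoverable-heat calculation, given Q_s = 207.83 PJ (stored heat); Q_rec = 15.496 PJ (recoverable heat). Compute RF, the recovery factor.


RF = Q_rec / Q_s
RF = 15.496 / 207.83
RF = 0.074561


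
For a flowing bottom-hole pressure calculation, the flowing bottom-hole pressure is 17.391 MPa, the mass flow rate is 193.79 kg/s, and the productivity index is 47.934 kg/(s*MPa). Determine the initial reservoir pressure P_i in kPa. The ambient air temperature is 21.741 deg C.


P_i = P_wf + mdot / PI
P_i = 17.391 + 193.79 / 47.934
P_i = 21.43385 MPa
Convert: 21.43385 MPa * 1000.0 = 21434 kPa
P_i = 21434 kPa


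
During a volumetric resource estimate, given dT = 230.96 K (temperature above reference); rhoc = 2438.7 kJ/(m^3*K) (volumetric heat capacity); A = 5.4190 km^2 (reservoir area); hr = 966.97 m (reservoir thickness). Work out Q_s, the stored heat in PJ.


Step 1: Vr = A*1e6*hr = 5.419*1e6*966.97 = 5.240010e+09 m^3
Step 2: Q_s = Vr*rhoc*dT/1e12 = 5.240010e+09*2438.7*230.96/1e12 = 2951.4 PJ
Q_s = 2951.4 PJ


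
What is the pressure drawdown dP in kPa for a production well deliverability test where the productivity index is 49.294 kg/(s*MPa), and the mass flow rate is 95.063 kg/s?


dP = mdot * 1000 / PI
dP = 95.063 * 1000 / 49.294
dP = 1928.5 kPa


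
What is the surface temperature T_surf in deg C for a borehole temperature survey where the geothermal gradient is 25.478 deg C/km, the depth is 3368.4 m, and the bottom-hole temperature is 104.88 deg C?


T_surf = T_d - grad * d / 1000
T_surf = 104.88 - 25.478 * 3368.4 / 1000
T_surf = 19.060 deg C


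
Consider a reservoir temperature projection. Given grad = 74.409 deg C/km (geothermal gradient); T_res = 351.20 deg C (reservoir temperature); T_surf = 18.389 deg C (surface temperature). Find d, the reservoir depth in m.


d = (T_res - T_surf) / grad * 1000
d = (351.20 - 18.389) / 74.409 * 1000
d = 4472.7 m


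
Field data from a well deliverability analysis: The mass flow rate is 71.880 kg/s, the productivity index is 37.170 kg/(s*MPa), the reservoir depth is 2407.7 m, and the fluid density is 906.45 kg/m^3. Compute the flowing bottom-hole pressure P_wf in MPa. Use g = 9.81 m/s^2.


Step 1: P_i = rho*g*h/1e6 = 906.45*9.81*2407.7/1e6 = 21.40993 MPa
Step 2: P_wf = P_i - mdot/PI = 21.40993 - 71.88/37.17 = 19.476 MPa
P_wf = 19.476 MPa


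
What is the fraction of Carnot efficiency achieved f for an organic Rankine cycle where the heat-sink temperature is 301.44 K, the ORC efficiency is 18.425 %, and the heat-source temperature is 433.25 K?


f = (eta_orc/100) / (1 - Tc/Th)
f = (18.425/100) / (1 - 301.44/433.25)
f = 0.60562


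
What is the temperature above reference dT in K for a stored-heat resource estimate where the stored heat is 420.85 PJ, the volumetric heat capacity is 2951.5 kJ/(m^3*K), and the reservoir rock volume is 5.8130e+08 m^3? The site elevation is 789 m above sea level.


dT = Q_s * 1e12 / (Vr * rhoc)
dT = 420.85 * 1e12 / (5.8130e+08 * 2951.5)
dT = 245.29 K


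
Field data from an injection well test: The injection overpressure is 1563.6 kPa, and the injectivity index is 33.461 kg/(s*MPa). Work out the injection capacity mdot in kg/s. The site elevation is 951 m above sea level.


mdot = II * dP / 1000
mdot = 33.461 * 1563.6 / 1000
mdot = 52.320 kg/s


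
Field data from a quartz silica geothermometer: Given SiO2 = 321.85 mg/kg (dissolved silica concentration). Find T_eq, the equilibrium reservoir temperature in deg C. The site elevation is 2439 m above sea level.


T_eq = 1309 / (5.19 - log10(SiO2)) - 273.15
T_eq = 1309 / (5.19 - log10(321.85)) - 273.15
T_eq = 214.86 deg C


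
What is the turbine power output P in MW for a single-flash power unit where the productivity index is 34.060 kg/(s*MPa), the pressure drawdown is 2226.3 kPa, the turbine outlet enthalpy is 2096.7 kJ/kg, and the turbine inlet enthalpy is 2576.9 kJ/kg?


Step 1: mdot = PI * dP / 1000 = 34.06 * 2226.3 / 1000 = 75.82778 kg/s
Step 2: P = mdot*(h_in - h_out)/1000 = 75.82778*(2576.9 - 2096.7)/1000 = 36.412 MW
P = 36.412 MW


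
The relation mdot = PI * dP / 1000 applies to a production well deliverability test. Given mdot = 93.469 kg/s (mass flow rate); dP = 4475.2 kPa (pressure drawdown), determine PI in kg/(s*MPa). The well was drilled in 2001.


PI = mdot * 1000 / dP
PI = 93.469 * 1000 / 4475.2
PI = 20.886 kg/(s*MPa)


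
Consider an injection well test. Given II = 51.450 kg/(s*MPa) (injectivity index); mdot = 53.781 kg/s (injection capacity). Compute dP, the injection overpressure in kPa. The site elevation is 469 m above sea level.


dP = mdot * 1000 / II
dP = 53.781 * 1000 / 51.450
dP = 1045.3 kPa


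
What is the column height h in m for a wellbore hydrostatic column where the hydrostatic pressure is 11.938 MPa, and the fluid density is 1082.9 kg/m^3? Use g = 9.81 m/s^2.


h = P * 1e6 / (g * rho)
h = 11.938 * 1e6 / (9.81 * 1082.9)
h = 1123.8 m


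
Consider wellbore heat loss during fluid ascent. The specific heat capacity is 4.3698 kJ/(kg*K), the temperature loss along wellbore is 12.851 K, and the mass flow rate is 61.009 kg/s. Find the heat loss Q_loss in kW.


Q_loss = mdot * cp * dT
Q_loss = 61.009 * 4.3698 * 12.851
Q_loss = 3426.0 kW


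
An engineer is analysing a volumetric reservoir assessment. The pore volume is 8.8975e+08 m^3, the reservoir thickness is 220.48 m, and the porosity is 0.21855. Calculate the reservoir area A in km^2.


A = Vp / (1e6 * hr * phi)
A = 8.8975e+08 / (1e6 * 220.48 * 0.21855)
A = 18.465 km^2


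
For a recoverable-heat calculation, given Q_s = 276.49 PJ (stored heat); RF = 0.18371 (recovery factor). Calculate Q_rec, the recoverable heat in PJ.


Q_rec = Q_s * RF
Q_rec = 276.49 * 0.18371
Q_rec = 50.794 PJ


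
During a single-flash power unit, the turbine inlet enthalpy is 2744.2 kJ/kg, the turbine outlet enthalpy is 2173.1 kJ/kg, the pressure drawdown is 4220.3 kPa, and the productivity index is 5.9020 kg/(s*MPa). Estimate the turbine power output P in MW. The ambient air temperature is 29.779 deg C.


Step 1: mdot = PI * dP / 1000 = 5.902 * 4220.3 / 1000 = 24.90821 kg/s
Step 2: P = mdot*(h_in - h_out)/1000 = 24.90821*(2744.2 - 2173.1)/1000 = 14.225 MW
P = 14.225 MW


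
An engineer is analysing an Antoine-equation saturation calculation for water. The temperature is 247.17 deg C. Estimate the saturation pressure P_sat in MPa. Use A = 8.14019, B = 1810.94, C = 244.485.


P_sat = 10^(A - B/(C + T)) / 760 * 0.101325
P_sat = 10^(8.14019 - 1810.94/(244.485 + 247.17)) / 760 * 0.101325
P_sat = 3.8171 MPa


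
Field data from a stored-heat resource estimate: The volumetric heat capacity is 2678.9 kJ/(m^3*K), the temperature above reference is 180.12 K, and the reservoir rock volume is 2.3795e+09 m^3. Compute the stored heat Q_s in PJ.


Q_s = Vr * rhoc * dT / 1e12
Q_s = 2.3795e+09 * 2678.9 * 180.12 / 1e12
Q_s = 1148.2 PJ


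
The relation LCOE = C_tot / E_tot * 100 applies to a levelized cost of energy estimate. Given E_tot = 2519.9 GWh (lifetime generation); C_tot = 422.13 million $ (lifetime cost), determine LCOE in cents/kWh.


LCOE = C_tot / E_tot * 100
LCOE = 422.13 / 2519.9 * 100
LCOE = 16.752 cents/kWh


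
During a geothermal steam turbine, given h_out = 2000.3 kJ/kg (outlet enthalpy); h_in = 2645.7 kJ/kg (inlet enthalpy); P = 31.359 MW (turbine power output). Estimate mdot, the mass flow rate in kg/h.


mdot = P * 1000 / (h_in - h_out)
mdot = 31.359 * 1000 / (2645.7 - 2000.3)
mdot = 48.58847 kg/s
Convert: 48.58847 kg/s * 3600.0 = 1.7492e+05 kg/h
mdot = 1.7492e+05 kg/h


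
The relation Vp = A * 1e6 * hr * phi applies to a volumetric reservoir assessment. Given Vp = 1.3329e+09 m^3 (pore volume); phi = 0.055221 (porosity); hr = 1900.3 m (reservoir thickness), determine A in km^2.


A = Vp / (1e6 * hr * phi)
A = 1.3329e+09 / (1e6 * 1900.3 * 0.055221)
A = 12.702 km^2


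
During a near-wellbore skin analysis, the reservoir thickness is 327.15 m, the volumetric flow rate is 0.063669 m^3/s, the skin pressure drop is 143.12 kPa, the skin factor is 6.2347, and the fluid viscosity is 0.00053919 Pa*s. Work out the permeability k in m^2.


k = S*q*mu / (2*pi*dP_s*1000*hr)
k = 6.2347*0.063669*0.00053919 / (2*pi*143.12*1000*327.15)
k = 7.2754e-13 m^2


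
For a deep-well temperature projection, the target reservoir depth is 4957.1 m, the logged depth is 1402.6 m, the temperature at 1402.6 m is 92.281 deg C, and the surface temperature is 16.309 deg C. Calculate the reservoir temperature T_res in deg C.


Step 1: grad = (T_d1 - T_surf)/d1 * 1000 = (92.281 - 16.309)/1402.6 * 1000 = 54.16512 deg C/km
Step 2: T_res = T_surf + grad*d2/1000 = 16.309 + 54.16512*4957.1/1000 = 284.81 deg C
T_res = 284.81 deg C


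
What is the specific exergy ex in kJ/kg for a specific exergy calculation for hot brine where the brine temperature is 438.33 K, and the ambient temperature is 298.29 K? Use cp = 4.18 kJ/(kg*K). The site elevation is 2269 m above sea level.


ex = cp * ((T_b - T_0) - T_0 * ln(T_b/T_0))
ex = 4.18 * ((438.33 - 298.29) - 298.29 * ln(438.33/298.29))
ex = 105.45 kJ/kg


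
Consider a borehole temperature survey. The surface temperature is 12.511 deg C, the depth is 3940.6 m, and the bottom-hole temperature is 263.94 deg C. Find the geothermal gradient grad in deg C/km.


grad = (T_d - T_surf) / d * 1000
grad = (263.94 - 12.511) / 3940.6 * 1000
grad = 63.805 deg C/km


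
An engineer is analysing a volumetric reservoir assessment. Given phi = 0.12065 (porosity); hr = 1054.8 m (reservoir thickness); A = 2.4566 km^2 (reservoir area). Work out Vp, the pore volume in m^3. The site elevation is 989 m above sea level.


Vp = A * 1e6 * hr * phi
Vp = 2.4566 * 1e6 * 1054.8 * 0.12065
Vp = 3.1263e+08 m^3


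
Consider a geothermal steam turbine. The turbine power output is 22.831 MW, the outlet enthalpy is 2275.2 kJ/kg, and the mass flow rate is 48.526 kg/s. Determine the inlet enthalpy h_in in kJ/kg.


h_in = h_out + P * 1000 / mdot
h_in = 2275.2 + 22.831 * 1000 / 48.526
h_in = 2745.7 kJ/kg


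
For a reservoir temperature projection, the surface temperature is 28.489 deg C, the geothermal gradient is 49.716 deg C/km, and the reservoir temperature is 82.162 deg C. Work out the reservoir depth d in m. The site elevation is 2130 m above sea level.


d = (T_res - T_surf) / grad * 1000
d = (82.162 - 28.489) / 49.716 * 1000
d = 1079.6 m


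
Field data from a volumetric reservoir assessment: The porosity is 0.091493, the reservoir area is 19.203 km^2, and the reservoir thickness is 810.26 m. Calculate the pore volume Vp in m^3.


Vp = A * 1e6 * hr * phi
Vp = 19.203 * 1e6 * 810.26 * 0.091493
Vp = 1.4236e+09 m^3


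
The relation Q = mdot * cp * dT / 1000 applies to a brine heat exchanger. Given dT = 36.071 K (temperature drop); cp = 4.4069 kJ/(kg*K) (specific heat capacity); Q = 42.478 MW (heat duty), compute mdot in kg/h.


mdot = Q * 1000 / (cp * dT)
mdot = 42.478 * 1000 / (4.4069 * 36.071)
mdot = 267.2223 kg/s
Convert: 267.2223 kg/s * 3600.0 = 9.6200e+05 kg/h
mdot = 9.6200e+05 kg/h


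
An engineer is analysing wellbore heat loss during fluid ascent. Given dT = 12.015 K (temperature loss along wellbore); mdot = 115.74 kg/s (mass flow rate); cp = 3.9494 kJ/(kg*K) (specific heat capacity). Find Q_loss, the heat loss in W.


Q_loss = mdot * cp * dT
Q_loss = 115.74 * 3.9494 * 12.015
Q_loss = 5492.099 kW
Convert: 5492.099 kW * 1000.0 = 5.4921e+06 W
Q_loss = 5.4921e+06 W


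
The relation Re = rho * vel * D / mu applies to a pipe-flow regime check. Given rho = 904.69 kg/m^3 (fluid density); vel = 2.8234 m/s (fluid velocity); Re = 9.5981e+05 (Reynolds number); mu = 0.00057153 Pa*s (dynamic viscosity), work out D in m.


D = Re * mu / (rho * vel)
D = 9.5981e+05 * 0.00057153 / (904.69 * 2.8234)
D = 0.21476 m


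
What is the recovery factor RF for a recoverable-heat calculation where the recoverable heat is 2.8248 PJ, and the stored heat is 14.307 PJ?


RF = Q_rec / Q_s
RF = 2.8248 / 14.307
RF = 0.19744


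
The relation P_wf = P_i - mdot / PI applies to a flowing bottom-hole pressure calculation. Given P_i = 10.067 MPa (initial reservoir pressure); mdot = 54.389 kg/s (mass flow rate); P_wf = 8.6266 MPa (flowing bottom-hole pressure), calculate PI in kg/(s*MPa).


PI = mdot / (P_i - P_wf)
PI = 54.389 / (10.067 - 8.6266)
PI = 37.760 kg/(s*MPa)


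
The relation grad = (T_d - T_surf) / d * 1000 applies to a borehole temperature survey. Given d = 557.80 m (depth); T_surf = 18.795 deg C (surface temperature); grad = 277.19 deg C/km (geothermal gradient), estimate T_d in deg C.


T_d = T_surf + grad * d / 1000
T_d = 18.795 + 277.19 * 557.80 / 1000
T_d = 173.41 deg C


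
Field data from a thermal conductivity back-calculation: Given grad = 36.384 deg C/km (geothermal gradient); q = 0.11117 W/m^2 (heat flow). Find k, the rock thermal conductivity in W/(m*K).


k = q / (grad / 1000)
k = 0.11117 / (36.384 / 1000)
k = 3.0555 W/(m*K)


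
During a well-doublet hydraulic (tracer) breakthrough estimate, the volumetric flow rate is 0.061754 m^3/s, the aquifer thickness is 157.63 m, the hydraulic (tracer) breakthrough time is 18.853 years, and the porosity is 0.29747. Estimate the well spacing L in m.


L = sqrt(t_bt*365.25*86400*3*Qv / (pi*hr*phi))
L = sqrt(18.853*365.25*86400*3*0.061754 / (pi*157.63*0.29747))
L = 865.01 m


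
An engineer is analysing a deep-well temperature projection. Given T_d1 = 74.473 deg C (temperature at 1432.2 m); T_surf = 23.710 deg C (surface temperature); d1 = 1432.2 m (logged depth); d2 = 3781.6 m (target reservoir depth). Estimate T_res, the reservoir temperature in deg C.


Step 1: grad = (T_d1 - T_surf)/d1 * 1000 = (74.473 - 23.71)/1432.2 * 1000 = 35.44407 deg C/km
Step 2: T_res = T_surf + grad*d2/1000 = 23.71 + 35.44407*3781.6/1000 = 157.75 deg C
T_res = 157.75 deg C


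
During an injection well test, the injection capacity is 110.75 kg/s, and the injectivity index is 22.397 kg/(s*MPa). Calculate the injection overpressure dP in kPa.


dP = mdot * 1000 / II
dP = 110.75 * 1000 / 22.397
dP = 4944.9 kPa


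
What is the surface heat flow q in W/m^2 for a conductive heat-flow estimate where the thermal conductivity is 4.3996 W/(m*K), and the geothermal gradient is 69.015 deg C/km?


q = k * grad / 1000
q = 4.3996 * 69.015 / 1000
q = 0.30364 W/m^2


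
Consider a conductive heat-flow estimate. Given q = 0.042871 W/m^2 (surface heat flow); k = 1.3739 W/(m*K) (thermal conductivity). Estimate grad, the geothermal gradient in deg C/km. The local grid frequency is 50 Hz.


grad = q * 1000 / k
grad = 0.042871 * 1000 / 1.3739
grad = 31.204 deg C/km


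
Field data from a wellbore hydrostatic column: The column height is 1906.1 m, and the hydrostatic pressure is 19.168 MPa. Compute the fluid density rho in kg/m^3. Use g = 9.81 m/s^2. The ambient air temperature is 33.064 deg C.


rho = P * 1e6 / (g * h)
rho = 19.168 * 1e6 / (9.81 * 1906.1)
rho = 1025.1 kg/m^3


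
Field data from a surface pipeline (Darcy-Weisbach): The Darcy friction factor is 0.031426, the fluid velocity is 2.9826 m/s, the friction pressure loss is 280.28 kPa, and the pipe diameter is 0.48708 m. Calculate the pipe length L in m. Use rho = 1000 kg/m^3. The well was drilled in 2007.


L = dP*1000*D / (f*rho*vel^2/2)
L = 280.28*1000*0.48708 / (0.031426*1000*2.9826^2/2)
L = 976.66 m


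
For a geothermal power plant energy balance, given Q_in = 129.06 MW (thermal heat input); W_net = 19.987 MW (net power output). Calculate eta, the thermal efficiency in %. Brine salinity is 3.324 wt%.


eta = W_net / Q_in * 100
eta = 19.987 / 129.06 * 100
eta = 15.487 %


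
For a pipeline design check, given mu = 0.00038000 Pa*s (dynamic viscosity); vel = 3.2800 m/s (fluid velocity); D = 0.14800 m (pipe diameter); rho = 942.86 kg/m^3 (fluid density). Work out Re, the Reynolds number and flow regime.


Step 1: Re = rho*vel*D/mu = 942.86*3.28*0.148/0.00038 = 1.2045e+06
Step 2: Re = 1.2045e+06 > 4000, so flow is turbulent.
Re = 1.2045e+06 (turbulent)


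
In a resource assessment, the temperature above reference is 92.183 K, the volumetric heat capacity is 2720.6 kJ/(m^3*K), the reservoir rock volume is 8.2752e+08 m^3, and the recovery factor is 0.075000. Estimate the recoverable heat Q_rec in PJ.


Step 1: Q_s = Vr*rhoc*dT/1e12 = 8.2752e+08*2720.6*92.183/1e12 = 207.5363 PJ
Step 2: Q_rec = Q_s * RF = 207.5363 * 0.075 = 15.565 PJ
Q_rec = 15.565 PJ


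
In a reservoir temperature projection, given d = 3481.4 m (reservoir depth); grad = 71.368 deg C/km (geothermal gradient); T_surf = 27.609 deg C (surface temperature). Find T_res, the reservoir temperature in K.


T_res = T_surf + grad * d / 1000
T_res = 27.609 + 71.368 * 3481.4 / 1000
T_res = 276.0696 deg C
Convert to K: 276.0696 + 273.15 = 549.22 K
T_res = 549.22 K


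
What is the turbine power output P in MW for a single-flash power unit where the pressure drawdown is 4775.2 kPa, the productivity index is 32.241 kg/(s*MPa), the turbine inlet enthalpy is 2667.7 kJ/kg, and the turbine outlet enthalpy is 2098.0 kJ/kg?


Step 1: mdot = PI * dP / 1000 = 32.241 * 4775.2 / 1000 = 153.9572 kg/s
Step 2: P = mdot*(h_in - h_out)/1000 = 153.9572*(2667.7 - 2098.0)/1000 = 87.709 MW
P = 87.709 MW


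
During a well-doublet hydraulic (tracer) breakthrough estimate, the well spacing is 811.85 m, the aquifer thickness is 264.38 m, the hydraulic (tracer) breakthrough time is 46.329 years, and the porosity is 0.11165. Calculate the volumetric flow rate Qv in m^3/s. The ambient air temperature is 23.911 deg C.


Qv = pi*hr*phi*L^2 / (3*t_bt*365.25*86400)
Qv = pi*264.38*0.11165*811.85^2 / (3*46.329*365.25*86400)
Qv = 0.013935 m^3/s


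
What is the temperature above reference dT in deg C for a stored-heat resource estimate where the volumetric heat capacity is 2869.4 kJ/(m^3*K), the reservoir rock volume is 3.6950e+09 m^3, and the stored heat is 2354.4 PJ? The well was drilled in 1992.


dT = Q_s * 1e12 / (Vr * rhoc)
dT = 2354.4 * 1e12 / (3.6950e+09 * 2869.4)
dT = 222.0622 K
Convert (temperature difference, 1 K = 1 deg C): 222.0622 K = 222.0622 deg C
dT = 222.06 deg C


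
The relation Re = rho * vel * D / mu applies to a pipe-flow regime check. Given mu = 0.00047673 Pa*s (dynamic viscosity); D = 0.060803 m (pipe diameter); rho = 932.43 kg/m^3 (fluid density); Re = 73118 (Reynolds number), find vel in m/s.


vel = Re * mu / (rho * D)
vel = 73118 * 0.00047673 / (932.43 * 0.060803)
vel = 0.61483 m/s


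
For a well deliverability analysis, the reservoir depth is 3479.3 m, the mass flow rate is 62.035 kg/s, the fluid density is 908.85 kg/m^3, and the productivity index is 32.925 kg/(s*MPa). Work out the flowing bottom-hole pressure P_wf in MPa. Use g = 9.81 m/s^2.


Step 1: P_i = rho*g*h/1e6 = 908.85*9.81*3479.3/1e6 = 31.02081 MPa
Step 2: P_wf = P_i - mdot/PI = 31.02081 - 62.035/32.925 = 29.137 MPa
P_wf = 29.137 MPa


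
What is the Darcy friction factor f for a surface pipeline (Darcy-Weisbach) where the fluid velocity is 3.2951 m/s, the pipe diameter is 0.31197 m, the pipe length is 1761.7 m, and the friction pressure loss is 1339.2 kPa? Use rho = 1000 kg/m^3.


f = dP*1000 / ((L/D)*(rho*vel^2/2))
f = 1339.2*1000 / ((1761.7/0.31197)*(1000*3.2951^2/2))
f = 0.043684


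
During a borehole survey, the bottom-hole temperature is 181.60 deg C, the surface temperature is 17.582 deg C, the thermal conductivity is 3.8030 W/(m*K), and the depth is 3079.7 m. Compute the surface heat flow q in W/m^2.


Step 1: grad = (T_d - T_surf)/d * 1000 = (181.6 - 17.582)/3079.7 * 1000 = 53.25778 deg C/km
Step 2: q = k * grad / 1000 = 3.803 * 53.25778 / 1000 = 0.20254 W/m^2
q = 0.20254 W/m^2


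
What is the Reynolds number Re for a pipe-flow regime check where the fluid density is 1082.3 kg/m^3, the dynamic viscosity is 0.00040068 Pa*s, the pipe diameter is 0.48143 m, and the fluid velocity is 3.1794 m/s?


Re = rho * vel * D / mu
Re = 1082.3 * 3.1794 * 0.48143 / 0.00040068
Re = 4.1346e+06


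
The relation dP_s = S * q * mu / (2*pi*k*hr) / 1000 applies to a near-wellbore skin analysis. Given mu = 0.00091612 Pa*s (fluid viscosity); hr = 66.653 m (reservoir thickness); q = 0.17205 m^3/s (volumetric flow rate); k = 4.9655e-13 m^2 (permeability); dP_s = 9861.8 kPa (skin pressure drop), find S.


S = dP_s * 1000 * 2*pi*k*hr / (q*mu)
S = 9861.8 * 1000 * 2*pi*4.9655e-13*66.653 / (0.17205*0.00091612)
S = 13.011


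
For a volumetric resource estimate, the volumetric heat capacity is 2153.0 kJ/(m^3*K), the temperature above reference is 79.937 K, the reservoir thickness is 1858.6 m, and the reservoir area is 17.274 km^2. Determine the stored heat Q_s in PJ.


Step 1: Vr = A*1e6*hr = 17.274*1e6*1858.6 = 3.210546e+10 m^3
Step 2: Q_s = Vr*rhoc*dT/1e12 = 3.210546e+10*2153.0*79.937/1e12 = 5525.5 PJ
Q_s = 5525.5 PJ


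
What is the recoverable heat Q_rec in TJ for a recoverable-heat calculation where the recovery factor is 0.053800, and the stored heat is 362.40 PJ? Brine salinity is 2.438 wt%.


Q_rec = Q_s * RF
Q_rec = 362.40 * 0.053800
Q_rec = 19.49712 PJ
Convert: 19.49712 PJ * 1000.0 = 19497 TJ
Q_rec = 19497 TJ


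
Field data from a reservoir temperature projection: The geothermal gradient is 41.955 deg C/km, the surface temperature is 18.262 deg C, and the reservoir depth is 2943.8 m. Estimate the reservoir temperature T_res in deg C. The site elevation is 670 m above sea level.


T_res = T_surf + grad * d / 1000
T_res = 18.262 + 41.955 * 2943.8 / 1000
T_res = 141.77 deg C


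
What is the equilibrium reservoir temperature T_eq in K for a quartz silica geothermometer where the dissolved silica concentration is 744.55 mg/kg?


T_eq = 1309 / (5.19 - log10(SiO2)) - 273.15
T_eq = 1309 / (5.19 - log10(744.55)) - 273.15
T_eq = 291.5351 deg C
Convert to K: 291.5351 + 273.15 = 564.69 K
T_eq = 564.69 K


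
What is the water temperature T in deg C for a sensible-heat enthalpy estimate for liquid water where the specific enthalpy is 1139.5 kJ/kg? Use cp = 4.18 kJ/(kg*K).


T = h / cp
T = 1139.5 / 4.18
T = 272.61 deg C


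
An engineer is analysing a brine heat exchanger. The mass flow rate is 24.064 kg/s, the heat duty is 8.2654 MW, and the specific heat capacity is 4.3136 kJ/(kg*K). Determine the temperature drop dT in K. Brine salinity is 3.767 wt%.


dT = Q * 1000 / (mdot * cp)
dT = 8.2654 * 1000 / (24.064 * 4.3136)
dT = 79.626 K


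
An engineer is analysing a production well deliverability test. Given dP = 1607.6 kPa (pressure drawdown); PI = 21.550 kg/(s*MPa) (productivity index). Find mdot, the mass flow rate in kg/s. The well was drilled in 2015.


mdot = PI * dP / 1000
mdot = 21.550 * 1607.6 / 1000
mdot = 34.644 kg/s


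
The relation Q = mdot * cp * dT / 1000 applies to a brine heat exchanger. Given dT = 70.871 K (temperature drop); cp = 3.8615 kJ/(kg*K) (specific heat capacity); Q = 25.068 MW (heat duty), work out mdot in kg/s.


mdot = Q * 1000 / (cp * dT)
mdot = 25.068 * 1000 / (3.8615 * 70.871)
mdot = 91.600 kg/s


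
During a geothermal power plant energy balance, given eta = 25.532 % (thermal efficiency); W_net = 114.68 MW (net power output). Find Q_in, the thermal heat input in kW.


Q_in = W_net / (eta / 100)
Q_in = 114.68 / (25.532 / 100)
Q_in = 449.1618 MW
Convert: 449.1618 MW * 1000.0 = 4.4916e+05 kW
Q_in = 4.4916e+05 kW


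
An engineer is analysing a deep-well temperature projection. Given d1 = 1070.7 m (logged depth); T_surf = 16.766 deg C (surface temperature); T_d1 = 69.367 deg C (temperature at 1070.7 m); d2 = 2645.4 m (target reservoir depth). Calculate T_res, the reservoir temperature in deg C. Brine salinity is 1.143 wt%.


Step 1: grad = (T_d1 - T_surf)/d1 * 1000 = (69.367 - 16.766)/1070.7 * 1000 = 49.12767 deg C/km
Step 2: T_res = T_surf + grad*d2/1000 = 16.766 + 49.12767*2645.4/1000 = 146.73 deg C
T_res = 146.73 deg C


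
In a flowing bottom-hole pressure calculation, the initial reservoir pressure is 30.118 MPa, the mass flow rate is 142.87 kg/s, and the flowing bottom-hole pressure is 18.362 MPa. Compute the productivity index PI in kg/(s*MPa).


PI = mdot / (P_i - P_wf)
PI = 142.87 / (30.118 - 18.362)
PI = 12.153 kg/(s*MPa)


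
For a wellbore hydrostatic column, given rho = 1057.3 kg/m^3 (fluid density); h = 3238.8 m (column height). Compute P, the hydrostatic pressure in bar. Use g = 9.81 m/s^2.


P = rho * g * h / 1e6
P = 1057.3 * 9.81 * 3238.8 / 1e6
P = 33.59320 MPa
Convert: 33.59320 MPa * 10.0 = 335.93 bar
P = 335.93 bar


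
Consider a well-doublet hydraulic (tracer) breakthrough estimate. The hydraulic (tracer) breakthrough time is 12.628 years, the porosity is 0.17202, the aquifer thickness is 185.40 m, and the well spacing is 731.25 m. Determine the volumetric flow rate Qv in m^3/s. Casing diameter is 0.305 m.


Qv = pi*hr*phi*L^2 / (3*t_bt*365.25*86400)
Qv = pi*185.40*0.17202*731.25^2 / (3*12.628*365.25*86400)
Qv = 0.044814 m^3/s


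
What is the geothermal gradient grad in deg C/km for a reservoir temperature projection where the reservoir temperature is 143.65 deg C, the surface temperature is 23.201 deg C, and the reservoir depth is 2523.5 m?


grad = (T_res - T_surf) / d * 1000
grad = (143.65 - 23.201) / 2523.5 * 1000
grad = 47.731 deg C/km


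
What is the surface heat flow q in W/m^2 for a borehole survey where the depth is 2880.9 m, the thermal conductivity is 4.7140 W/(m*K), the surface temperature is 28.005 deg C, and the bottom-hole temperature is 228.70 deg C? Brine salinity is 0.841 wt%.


Step 1: grad = (T_d - T_surf)/d * 1000 = (228.7 - 28.005)/2880.9 * 1000 = 69.66399 deg C/km
Step 2: q = k * grad / 1000 = 4.714 * 69.66399 / 1000 = 0.32840 W/m^2
q = 0.32840 W/m^2


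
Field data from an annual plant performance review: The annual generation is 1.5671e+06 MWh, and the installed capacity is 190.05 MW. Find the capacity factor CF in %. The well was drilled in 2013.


CF = E_a / (cap * 8760) * 100
CF = 1.5671e+06 / (190.05 * 8760) * 100
CF = 94.129 %


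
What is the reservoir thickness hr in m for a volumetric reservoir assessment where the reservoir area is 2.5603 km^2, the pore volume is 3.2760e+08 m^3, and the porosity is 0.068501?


hr = Vp / (A * 1e6 * phi)
hr = 3.2760e+08 / (2.5603 * 1e6 * 0.068501)
hr = 1867.9 m


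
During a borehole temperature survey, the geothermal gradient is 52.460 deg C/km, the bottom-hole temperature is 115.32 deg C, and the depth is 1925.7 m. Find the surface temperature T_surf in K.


T_surf = T_d - grad * d / 1000
T_surf = 115.32 - 52.460 * 1925.7 / 1000
T_surf = 14.29778 deg C
Convert to K: 14.29778 + 273.15 = 287.45 K
T_surf = 287.45 K


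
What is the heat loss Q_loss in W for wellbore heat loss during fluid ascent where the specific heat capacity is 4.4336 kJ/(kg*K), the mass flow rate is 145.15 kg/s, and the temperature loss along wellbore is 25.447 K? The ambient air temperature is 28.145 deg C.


Q_loss = mdot * cp * dT
Q_loss = 145.15 * 4.4336 * 25.447
Q_loss = 16376.09 kW
Convert: 16376.09 kW * 1000.0 = 1.6376e+07 W
Q_loss = 1.6376e+07 W


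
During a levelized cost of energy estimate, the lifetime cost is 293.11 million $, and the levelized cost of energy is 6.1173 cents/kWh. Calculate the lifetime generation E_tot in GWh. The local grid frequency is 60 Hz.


E_tot = C_tot / LCOE * 100
E_tot = 293.11 / 6.1173 * 100
E_tot = 4791.5 GWh


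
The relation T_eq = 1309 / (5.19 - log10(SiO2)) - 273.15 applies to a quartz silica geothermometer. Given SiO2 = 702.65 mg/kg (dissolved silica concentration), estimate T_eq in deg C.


T_eq = 1309 / (5.19 - log10(SiO2)) - 273.15
T_eq = 1309 / (5.19 - log10(702.65)) - 273.15
T_eq = 285.47 deg C


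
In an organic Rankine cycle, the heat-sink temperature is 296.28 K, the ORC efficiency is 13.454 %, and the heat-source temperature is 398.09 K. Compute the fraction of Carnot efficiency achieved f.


f = (eta_orc/100) / (1 - Tc/Th)
f = (13.454/100) / (1 - 296.28/398.09)
f = 0.52607


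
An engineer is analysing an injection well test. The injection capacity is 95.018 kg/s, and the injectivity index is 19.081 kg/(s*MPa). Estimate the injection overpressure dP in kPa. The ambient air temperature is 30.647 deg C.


dP = mdot * 1000 / II
dP = 95.018 * 1000 / 19.081
dP = 4979.7 kPa


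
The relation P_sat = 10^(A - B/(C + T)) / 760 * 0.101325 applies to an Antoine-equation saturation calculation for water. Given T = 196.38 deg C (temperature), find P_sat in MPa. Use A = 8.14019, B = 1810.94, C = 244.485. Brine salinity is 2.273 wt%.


P_sat = 10^(A - B/(C + T)) / 760 * 0.101325
P_sat = 10^(8.14019 - 1810.94/(244.485 + 196.38)) / 760 * 0.101325
P_sat = 1.4368 MPa


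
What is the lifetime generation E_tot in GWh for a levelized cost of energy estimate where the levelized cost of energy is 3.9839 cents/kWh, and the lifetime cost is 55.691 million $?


E_tot = C_tot / LCOE * 100
E_tot = 55.691 / 3.9839 * 100
E_tot = 1397.9 GWh


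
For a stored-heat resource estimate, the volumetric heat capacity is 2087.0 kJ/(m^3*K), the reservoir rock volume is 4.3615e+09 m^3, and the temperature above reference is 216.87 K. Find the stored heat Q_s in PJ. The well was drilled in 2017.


Q_s = Vr * rhoc * dT / 1e12
Q_s = 4.3615e+09 * 2087.0 * 216.87 / 1e12
Q_s = 1974.0 PJ


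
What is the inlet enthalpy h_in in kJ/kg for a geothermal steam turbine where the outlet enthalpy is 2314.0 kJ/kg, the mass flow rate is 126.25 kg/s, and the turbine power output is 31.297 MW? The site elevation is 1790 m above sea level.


h_in = h_out + P * 1000 / mdot
h_in = 2314.0 + 31.297 * 1000 / 126.25
h_in = 2561.9 kJ/kg


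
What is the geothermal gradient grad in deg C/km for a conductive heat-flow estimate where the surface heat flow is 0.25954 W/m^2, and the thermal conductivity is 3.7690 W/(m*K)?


grad = q * 1000 / k
grad = 0.25954 * 1000 / 3.7690
grad = 68.862 deg C/km


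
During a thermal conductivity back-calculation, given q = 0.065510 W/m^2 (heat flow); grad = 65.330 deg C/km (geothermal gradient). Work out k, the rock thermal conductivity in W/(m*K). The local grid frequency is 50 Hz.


k = q / (grad / 1000)
k = 0.065510 / (65.330 / 1000)
k = 1.0028 W/(m*K)


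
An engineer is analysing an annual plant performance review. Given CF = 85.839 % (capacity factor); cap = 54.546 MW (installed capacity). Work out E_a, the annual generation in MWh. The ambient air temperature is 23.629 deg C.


E_a = CF / 100 * cap * 8760
E_a = 85.839 / 100 * 54.546 * 8760
E_a = 4.1016e+05 MWh


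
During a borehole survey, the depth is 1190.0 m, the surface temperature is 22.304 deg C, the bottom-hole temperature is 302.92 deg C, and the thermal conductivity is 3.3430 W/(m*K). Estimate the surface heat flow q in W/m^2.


Step 1: grad = (T_d - T_surf)/d * 1000 = (302.92 - 22.304)/1190.0 * 1000 = 235.8118 deg C/km
Step 2: q = k * grad / 1000 = 3.343 * 235.8118 / 1000 = 0.78832 W/m^2
q = 0.78832 W/m^2


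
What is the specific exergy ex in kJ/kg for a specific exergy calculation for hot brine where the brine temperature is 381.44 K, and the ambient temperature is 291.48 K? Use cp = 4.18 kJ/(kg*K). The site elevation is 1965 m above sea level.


ex = cp * ((T_b - T_0) - T_0 * ln(T_b/T_0))
ex = 4.18 * ((381.44 - 291.48) - 291.48 * ln(381.44/291.48))
ex = 48.309 kJ/kg


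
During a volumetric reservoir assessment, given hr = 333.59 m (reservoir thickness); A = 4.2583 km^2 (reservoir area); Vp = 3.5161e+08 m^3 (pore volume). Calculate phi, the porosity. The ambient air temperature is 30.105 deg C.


phi = Vp / (A * 1e6 * hr)
phi = 3.5161e+08 / (4.2583 * 1e6 * 333.59)
phi = 0.24752


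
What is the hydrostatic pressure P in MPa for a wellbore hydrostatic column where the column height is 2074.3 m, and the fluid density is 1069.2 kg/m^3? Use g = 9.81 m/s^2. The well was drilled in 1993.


P = rho * g * h / 1e6
P = 1069.2 * 9.81 * 2074.3 / 1e6
P = 21.757 MPa


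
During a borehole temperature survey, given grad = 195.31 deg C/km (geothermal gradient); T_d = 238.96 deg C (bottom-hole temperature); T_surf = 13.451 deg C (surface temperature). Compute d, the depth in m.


d = (T_d - T_surf) / grad * 1000
d = (238.96 - 13.451) / 195.31 * 1000
d = 1154.6 m
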